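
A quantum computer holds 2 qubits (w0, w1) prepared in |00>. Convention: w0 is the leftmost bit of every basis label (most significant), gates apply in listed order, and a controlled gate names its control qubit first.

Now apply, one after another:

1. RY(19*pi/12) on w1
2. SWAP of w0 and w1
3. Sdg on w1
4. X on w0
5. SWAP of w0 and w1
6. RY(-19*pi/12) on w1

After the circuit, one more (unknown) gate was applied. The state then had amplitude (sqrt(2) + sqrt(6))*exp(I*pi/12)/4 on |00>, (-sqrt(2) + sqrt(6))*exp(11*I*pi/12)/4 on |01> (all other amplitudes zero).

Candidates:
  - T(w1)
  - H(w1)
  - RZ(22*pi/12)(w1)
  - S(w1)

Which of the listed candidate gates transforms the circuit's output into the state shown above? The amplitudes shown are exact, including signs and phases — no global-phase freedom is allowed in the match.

The applied gate was RZ(22*pi/12)(w1).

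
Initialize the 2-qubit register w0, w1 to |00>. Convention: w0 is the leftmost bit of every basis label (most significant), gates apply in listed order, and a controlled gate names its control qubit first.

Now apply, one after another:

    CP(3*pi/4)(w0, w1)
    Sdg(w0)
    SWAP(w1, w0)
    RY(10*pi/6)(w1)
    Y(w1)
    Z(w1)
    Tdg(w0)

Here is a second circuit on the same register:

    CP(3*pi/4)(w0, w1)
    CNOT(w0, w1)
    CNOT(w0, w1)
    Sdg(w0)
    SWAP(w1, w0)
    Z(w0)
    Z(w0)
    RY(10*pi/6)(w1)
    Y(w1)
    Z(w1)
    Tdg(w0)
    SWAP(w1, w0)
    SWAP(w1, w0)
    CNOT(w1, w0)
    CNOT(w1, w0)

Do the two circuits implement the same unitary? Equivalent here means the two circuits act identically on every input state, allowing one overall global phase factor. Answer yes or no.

Yes: on every input state the two circuits agree up to one overall phase factor.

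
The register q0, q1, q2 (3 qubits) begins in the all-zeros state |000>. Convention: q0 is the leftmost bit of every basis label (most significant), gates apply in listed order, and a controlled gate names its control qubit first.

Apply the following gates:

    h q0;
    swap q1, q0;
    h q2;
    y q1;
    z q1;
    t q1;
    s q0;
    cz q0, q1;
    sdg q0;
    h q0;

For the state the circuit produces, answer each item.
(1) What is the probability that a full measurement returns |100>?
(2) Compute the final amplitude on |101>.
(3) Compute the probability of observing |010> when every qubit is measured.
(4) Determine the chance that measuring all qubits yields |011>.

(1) Outcome |100> occurs with probability 1/8.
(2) The amplitude on |101> is -sqrt(2)*I/4.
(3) A full measurement returns |010> with probability 1/8.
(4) The probability of measuring |011> is 1/8.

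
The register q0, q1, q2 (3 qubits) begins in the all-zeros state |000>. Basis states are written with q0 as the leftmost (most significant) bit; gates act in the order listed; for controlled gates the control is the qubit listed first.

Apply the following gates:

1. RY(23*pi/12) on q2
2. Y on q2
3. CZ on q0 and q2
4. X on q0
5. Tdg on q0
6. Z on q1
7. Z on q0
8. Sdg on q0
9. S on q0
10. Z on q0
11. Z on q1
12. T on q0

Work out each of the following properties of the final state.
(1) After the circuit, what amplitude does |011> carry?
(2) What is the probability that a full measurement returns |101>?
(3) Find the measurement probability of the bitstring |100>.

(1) The amplitude on |011> is 0.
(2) Outcome |101> occurs with probability sqrt(2)/8 + sqrt(6)/8 + 1/2.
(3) Outcome |100> occurs with probability -sqrt(6)/8 - sqrt(2)/8 + 1/2.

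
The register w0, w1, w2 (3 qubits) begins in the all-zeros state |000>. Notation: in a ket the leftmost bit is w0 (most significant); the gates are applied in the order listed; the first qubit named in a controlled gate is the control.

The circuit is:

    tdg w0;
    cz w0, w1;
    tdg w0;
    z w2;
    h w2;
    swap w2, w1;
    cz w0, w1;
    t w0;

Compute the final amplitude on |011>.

|011> carries amplitude 0 in the final state.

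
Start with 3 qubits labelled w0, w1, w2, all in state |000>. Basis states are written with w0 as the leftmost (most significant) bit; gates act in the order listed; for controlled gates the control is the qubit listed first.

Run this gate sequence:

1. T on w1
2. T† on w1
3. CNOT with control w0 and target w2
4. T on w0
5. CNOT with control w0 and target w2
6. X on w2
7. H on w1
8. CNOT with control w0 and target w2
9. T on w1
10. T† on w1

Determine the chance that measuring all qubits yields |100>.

Outcome |100> occurs with probability 0.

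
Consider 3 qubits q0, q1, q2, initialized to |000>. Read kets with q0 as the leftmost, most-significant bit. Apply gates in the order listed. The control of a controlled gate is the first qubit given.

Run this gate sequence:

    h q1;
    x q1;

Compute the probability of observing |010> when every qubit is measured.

The probability of measuring |010> is 1/2.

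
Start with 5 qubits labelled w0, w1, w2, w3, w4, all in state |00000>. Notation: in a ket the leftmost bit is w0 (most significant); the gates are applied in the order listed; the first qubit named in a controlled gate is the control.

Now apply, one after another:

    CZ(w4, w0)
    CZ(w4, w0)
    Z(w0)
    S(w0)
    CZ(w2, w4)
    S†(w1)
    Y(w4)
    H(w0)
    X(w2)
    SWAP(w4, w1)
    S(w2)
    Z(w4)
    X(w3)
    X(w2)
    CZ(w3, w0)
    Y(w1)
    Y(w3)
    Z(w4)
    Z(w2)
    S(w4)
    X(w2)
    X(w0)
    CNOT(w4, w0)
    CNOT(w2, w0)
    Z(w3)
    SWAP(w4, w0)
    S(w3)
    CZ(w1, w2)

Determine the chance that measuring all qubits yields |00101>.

Outcome |00101> occurs with probability 1/2. Key observation: steps 1-2 multiply out to the identity, so the circuit reduces to the remaining gates.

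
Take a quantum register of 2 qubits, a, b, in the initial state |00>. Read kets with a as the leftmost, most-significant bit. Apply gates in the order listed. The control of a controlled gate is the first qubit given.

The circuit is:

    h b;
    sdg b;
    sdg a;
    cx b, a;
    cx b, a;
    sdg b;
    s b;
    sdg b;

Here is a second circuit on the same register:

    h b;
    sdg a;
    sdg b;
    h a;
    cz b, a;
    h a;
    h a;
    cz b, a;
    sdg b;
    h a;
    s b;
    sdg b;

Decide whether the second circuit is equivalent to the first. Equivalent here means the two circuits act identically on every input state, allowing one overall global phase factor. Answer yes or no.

Yes, they are equivalent — the unitaries differ by at most a global phase.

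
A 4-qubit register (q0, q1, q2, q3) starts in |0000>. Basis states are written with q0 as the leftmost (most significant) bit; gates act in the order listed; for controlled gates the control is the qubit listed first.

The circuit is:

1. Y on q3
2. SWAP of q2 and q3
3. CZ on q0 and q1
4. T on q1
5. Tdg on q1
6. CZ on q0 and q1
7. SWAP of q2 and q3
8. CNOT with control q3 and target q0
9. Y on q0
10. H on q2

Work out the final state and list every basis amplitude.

The final amplitudes are sqrt(2)/2 on |0001>, sqrt(2)/2 on |0011>, and 0 on every other basis state.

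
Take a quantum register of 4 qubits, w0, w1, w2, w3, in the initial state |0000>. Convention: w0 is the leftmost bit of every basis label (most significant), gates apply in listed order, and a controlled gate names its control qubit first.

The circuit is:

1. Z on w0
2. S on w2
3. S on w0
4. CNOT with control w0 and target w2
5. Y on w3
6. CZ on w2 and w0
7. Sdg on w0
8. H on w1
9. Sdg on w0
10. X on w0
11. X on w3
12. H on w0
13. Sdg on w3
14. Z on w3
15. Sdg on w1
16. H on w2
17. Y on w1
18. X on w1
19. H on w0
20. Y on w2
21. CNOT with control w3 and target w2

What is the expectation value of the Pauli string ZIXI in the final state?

The observable ZIXI averages to 1.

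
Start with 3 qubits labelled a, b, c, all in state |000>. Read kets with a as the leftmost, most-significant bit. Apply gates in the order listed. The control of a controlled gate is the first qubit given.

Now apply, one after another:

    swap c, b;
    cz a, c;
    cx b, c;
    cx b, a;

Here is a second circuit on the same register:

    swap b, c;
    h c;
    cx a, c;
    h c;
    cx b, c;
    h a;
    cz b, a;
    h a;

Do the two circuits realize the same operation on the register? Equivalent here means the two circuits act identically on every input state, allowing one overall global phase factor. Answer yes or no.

Yes, they are equivalent — the unitaries differ by at most a global phase.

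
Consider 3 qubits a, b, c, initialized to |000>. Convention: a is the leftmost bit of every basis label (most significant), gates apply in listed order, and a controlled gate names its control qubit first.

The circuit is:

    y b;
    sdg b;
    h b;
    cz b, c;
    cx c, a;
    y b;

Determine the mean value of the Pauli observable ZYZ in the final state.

The expectation value of ZYZ is 0.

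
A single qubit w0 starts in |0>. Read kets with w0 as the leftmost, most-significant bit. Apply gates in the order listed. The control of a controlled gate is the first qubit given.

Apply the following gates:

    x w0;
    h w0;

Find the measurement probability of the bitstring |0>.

Outcome |0> occurs with probability 1/2.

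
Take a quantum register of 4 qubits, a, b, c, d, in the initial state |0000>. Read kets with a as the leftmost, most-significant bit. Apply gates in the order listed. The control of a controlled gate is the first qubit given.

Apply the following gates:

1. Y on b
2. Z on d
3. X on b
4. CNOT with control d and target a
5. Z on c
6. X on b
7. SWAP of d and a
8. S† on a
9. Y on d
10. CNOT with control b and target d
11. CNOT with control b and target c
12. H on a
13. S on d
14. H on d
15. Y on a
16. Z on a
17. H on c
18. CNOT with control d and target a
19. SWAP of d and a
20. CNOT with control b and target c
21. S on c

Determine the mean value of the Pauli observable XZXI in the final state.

The observable XZXI averages to 0.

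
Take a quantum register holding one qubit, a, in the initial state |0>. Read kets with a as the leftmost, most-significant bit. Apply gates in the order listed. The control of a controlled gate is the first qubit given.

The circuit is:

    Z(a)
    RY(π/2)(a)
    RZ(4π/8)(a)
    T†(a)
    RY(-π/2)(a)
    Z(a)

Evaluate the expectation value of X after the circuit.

The observable X averages to 0.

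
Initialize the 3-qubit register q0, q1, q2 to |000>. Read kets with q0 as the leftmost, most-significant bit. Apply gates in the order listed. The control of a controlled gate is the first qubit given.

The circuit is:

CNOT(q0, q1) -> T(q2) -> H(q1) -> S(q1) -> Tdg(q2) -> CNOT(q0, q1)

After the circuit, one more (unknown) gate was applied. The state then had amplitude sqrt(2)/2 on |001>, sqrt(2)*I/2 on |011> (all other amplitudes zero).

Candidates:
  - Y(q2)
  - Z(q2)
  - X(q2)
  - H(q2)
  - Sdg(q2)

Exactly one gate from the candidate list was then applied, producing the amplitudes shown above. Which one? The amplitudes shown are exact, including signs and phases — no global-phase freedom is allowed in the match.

It was X(q2) that produced the state shown.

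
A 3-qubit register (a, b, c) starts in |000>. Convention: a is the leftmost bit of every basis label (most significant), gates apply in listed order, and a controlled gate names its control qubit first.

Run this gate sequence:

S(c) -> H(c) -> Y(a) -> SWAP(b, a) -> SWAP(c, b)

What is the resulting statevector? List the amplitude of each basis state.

The resulting statevector has amplitude sqrt(2)*I/2 on |001>, sqrt(2)*I/2 on |011>, and 0 on every other basis state.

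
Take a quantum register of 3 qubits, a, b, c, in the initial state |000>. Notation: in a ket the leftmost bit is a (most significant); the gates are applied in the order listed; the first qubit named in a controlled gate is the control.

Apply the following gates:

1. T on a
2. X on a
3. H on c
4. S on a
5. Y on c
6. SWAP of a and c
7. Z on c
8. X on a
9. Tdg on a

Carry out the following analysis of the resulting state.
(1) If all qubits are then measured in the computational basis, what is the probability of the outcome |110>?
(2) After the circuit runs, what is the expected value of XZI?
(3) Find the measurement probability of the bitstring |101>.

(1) A full measurement returns |110> with probability 0.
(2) The expectation value of XZI is -sqrt(2)/2.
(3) A full measurement returns |101> with probability 1/2.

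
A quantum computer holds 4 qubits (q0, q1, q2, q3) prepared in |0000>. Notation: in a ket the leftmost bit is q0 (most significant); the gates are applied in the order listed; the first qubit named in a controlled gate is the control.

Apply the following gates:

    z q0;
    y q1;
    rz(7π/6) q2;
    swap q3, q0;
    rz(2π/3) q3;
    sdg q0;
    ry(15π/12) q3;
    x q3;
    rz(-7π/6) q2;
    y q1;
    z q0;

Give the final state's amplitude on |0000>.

|0000> carries amplitude -sqrt(sqrt(2) + 2)*exp(2*I*pi/3)/2 in the final state.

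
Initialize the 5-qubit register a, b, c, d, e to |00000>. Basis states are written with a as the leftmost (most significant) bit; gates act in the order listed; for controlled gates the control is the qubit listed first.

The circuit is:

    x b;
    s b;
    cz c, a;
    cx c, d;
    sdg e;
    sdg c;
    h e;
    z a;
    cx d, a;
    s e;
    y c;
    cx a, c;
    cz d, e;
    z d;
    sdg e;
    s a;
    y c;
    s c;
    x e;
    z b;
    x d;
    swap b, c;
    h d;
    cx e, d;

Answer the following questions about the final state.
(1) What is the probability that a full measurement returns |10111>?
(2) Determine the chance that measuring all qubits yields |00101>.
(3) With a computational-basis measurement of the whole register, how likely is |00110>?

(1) Outcome |10111> occurs with probability 0.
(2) The probability of measuring |00101> is 1/4.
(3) A full measurement returns |00110> with probability 1/4.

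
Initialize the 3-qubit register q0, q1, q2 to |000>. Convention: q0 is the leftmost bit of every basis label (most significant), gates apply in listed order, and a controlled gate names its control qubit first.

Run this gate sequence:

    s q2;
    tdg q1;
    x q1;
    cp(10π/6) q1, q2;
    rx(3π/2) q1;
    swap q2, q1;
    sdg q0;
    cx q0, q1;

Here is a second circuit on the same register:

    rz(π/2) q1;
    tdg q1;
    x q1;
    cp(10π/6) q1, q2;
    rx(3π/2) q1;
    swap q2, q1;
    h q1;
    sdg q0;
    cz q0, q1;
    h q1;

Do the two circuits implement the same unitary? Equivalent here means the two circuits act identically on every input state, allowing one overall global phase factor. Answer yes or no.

No — the two circuits implement different unitaries, even allowing a global phase.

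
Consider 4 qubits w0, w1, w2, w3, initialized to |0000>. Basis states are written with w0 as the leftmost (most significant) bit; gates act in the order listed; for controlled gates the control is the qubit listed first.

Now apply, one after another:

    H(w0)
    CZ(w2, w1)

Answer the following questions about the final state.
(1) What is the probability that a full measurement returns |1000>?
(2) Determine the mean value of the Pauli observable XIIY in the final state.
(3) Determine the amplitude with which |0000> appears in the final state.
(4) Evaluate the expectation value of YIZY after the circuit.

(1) Outcome |1000> occurs with probability 1/2.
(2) The expectation value of XIIY is 0.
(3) The amplitude on |0000> is sqrt(2)/2.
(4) The observable YIZY averages to 0.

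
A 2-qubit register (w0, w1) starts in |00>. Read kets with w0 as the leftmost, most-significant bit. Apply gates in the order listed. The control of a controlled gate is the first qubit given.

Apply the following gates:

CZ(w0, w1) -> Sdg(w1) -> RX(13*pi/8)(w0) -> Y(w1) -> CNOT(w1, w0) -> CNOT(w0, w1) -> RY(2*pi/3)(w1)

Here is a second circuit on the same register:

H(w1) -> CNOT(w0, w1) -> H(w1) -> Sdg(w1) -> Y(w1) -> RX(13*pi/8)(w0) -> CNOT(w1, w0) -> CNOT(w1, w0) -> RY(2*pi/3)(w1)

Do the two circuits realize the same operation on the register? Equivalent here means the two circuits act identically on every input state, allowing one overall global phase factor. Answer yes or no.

No, they are not equivalent — no single phase factor reconciles the two unitaries.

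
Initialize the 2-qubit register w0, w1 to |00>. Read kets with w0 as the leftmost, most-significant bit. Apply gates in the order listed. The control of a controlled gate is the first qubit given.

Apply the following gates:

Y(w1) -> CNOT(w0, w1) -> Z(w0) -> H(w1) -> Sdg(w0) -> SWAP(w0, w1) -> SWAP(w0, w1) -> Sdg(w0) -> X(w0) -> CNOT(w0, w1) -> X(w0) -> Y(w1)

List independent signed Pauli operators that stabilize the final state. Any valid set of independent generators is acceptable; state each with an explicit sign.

The stabilizer group can be generated by +IX, +ZI, among other valid generating sets. Key observation: the block from step 6 through step 7 cancels to the identity and can be dropped.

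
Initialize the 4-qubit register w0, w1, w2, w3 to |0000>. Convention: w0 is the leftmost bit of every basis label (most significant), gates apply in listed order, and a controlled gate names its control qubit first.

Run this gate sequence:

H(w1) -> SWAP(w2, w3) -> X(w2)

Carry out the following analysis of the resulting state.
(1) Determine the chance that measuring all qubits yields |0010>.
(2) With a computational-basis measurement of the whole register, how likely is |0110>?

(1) Outcome |0010> occurs with probability 1/2.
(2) Outcome |0110> occurs with probability 1/2.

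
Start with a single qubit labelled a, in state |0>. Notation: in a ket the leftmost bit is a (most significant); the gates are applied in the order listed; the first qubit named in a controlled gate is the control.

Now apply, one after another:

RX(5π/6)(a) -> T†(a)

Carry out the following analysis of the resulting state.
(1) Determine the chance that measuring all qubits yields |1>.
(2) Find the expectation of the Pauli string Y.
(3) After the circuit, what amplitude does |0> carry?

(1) The probability of measuring |1> is sqrt(3)/4 + 1/2.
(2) The expectation value of Y is -sqrt(2)/4.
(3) The final state's coefficient on |0> equals -sqrt(2)/4 + sqrt(6)/4.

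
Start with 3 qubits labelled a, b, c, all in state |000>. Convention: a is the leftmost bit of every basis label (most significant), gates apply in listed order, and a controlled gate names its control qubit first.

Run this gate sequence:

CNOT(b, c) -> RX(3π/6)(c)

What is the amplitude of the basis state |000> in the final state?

The amplitude on |000> is sqrt(2)/2.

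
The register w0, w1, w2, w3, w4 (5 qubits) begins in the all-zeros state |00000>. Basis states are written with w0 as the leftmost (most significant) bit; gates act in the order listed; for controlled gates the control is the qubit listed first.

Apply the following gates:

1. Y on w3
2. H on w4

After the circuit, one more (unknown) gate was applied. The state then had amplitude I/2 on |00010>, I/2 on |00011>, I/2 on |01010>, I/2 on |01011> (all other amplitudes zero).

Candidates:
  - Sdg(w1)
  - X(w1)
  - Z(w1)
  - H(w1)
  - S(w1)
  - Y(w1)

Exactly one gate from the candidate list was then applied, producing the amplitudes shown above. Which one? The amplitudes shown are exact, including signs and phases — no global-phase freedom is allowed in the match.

It was H(w1) that produced the state shown.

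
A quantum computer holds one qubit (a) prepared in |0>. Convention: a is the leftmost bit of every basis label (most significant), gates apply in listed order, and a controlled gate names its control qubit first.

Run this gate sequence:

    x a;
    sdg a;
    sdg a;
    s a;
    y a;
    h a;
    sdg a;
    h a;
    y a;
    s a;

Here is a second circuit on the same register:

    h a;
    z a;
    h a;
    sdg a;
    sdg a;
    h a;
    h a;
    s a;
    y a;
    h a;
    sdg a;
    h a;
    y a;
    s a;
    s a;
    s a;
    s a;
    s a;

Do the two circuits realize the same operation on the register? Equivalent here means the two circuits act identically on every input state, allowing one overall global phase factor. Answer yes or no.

Yes: on every input state the two circuits agree up to one overall phase factor.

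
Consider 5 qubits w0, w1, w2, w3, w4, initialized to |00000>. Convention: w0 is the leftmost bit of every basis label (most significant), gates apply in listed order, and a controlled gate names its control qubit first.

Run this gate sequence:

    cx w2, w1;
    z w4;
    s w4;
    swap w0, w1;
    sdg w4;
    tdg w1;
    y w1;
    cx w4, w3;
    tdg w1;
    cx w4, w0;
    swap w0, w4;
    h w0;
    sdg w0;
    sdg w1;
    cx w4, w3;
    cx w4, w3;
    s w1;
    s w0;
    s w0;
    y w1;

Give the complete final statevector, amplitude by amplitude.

The final amplitudes are -sqrt(2)*exp(3*I*pi/4)/2 on |00000>, sqrt(2)*exp(I*pi/4)/2 on |10000>, and 0 on every other basis state. Key observation: steps 13-18 multiply out to the identity, so the circuit reduces to the remaining gates.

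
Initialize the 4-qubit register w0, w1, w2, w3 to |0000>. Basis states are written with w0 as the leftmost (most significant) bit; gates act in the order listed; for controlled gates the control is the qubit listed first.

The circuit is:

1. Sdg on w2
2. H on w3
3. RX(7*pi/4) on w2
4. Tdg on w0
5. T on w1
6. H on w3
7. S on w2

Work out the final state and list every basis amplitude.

The resulting statevector has amplitude -sqrt(sqrt(2) + 2)/2 on |0000>, sqrt(2 - sqrt(2))/2 on |0010>, and 0 on every other basis state.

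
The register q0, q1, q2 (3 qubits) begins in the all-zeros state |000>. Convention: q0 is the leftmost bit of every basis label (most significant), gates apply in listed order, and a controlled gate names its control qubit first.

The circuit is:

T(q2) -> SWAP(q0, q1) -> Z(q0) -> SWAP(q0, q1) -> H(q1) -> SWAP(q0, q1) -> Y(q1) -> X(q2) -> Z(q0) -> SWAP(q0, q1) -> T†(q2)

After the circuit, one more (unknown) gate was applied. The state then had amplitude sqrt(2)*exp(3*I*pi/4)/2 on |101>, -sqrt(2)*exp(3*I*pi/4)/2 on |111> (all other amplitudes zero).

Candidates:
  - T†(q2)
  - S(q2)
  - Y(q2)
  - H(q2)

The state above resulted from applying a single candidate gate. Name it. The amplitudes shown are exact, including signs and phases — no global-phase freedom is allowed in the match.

The applied gate was S(q2).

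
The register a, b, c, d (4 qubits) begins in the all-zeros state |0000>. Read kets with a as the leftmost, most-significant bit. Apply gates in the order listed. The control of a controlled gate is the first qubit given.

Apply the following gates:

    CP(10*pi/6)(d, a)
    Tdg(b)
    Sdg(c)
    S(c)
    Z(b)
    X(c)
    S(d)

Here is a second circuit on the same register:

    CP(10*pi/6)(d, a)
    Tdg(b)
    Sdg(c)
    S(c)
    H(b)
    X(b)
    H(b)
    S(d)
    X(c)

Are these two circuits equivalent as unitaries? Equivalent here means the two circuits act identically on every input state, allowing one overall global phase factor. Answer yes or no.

Yes, they are equivalent — the unitaries differ by at most a global phase.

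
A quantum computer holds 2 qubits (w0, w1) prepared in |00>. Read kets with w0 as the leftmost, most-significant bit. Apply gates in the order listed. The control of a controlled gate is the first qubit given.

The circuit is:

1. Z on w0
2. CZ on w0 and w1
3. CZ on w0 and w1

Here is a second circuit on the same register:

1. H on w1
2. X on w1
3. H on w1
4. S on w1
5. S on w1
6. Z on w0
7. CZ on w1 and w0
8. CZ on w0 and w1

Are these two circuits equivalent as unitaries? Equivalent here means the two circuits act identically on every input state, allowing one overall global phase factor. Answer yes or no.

Yes, they are equivalent — the unitaries differ by at most a global phase.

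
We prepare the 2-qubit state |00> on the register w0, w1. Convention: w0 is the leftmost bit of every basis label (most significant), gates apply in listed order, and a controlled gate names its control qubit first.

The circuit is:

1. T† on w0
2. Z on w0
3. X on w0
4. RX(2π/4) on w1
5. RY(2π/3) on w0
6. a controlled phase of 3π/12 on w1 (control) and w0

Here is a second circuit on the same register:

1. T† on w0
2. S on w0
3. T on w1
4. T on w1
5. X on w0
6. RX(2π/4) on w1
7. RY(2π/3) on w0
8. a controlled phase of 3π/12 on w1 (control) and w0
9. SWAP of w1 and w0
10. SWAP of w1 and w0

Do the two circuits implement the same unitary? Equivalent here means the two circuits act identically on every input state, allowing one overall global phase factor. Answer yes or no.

No: there is an input state on which the two circuits produce genuinely different outputs (not merely differing by a phase).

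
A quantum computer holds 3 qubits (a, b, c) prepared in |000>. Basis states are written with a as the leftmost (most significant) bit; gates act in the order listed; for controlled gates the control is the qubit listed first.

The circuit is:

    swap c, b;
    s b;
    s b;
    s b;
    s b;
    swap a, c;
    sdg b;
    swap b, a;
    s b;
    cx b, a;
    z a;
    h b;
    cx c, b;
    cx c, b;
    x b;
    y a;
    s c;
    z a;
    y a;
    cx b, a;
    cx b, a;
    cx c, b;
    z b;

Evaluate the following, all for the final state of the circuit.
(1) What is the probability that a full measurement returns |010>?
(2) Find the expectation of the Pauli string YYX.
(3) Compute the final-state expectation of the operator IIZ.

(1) A full measurement returns |010> with probability 1/2. Key observation: the block from step 2 through step 5 cancels to the identity and can be dropped.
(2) The observable YYX averages to 0.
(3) In the final state, IIZ has expectation 1.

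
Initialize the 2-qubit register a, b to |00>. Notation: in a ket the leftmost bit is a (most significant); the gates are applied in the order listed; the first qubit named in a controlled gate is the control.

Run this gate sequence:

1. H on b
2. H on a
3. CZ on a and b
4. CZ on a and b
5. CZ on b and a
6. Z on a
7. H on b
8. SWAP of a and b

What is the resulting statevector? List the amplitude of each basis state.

The final amplitudes are sqrt(2)/2 on |00>, 0 on |01>, 0 on |10>, -sqrt(2)/2 on |11>. Key observation: gates 3-4 undo each other exactly, leaving only the rest of the circuit to track.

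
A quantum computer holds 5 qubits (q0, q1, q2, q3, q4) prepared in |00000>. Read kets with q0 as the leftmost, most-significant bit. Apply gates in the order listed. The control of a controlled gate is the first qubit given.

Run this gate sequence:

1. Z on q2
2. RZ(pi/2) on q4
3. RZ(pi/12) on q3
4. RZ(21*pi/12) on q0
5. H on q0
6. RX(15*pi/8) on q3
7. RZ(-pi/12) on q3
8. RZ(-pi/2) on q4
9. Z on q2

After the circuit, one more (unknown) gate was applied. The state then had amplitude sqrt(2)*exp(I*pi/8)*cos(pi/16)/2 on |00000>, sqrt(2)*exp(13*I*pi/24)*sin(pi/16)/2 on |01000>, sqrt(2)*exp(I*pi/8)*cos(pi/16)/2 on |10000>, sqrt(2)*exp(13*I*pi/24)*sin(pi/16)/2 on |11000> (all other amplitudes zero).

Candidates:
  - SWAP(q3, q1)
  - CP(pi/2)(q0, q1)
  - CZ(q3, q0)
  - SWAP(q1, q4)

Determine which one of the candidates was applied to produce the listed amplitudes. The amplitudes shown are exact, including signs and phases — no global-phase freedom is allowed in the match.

The applied gate was SWAP(q3, q1).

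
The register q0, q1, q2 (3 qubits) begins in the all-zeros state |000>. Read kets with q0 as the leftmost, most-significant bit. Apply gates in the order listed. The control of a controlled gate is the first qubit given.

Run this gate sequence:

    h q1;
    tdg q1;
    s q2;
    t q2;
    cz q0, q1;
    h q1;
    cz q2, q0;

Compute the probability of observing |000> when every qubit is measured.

The probability of measuring |000> is sqrt(2)/4 + 1/2.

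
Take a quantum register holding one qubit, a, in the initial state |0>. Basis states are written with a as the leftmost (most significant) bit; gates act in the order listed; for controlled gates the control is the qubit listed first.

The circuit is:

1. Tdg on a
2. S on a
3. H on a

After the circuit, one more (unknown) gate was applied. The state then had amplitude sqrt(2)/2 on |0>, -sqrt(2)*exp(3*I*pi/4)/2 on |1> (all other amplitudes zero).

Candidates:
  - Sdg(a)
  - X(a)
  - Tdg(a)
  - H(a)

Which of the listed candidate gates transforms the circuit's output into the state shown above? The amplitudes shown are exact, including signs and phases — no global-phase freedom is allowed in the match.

The applied gate was Tdg(a).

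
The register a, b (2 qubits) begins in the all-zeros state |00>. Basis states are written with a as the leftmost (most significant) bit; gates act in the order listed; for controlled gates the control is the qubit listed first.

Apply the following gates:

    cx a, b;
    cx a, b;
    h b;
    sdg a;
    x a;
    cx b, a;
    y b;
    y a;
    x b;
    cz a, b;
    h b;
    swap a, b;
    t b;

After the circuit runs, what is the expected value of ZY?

The expectation value of ZY is -sqrt(2)/2.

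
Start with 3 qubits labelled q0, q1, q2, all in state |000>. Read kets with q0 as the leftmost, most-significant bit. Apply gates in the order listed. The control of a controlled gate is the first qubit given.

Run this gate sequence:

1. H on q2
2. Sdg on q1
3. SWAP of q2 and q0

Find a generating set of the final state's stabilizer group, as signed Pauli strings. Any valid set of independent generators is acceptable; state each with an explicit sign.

The final state is stabilized by the group generated by +XII, +IZI, +IIZ; other independent generating sets are equally valid.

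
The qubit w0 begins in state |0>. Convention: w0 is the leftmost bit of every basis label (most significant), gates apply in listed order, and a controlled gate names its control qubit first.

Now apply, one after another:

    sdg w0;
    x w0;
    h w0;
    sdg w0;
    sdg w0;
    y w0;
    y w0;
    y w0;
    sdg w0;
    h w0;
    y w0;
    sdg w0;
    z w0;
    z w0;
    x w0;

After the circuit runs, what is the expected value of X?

In the final state, X has expectation -1.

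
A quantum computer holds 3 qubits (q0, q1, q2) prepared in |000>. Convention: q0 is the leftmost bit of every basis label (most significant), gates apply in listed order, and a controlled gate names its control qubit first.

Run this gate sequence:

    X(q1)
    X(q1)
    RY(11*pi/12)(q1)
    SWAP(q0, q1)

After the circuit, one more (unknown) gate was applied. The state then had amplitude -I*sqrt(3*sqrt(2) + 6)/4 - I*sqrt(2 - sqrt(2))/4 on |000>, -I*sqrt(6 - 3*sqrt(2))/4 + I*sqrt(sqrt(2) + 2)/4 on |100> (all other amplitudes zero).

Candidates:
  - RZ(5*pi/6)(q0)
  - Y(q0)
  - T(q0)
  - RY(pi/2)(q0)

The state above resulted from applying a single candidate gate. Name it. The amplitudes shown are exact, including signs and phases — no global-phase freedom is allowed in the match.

The unique candidate consistent with the amplitudes is Y(q0). Key observation: steps 1-2 multiply out to the identity, so the circuit reduces to the remaining gates.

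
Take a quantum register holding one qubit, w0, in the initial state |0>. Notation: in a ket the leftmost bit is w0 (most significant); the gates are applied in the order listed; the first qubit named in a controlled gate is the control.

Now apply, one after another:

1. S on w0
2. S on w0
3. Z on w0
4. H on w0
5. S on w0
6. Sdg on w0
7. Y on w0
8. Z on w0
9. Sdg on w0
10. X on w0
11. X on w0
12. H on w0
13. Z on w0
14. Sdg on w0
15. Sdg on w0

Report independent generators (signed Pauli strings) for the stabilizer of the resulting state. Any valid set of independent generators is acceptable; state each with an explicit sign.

The final state is stabilized by the group generated by +Y; other independent generating sets are equally valid.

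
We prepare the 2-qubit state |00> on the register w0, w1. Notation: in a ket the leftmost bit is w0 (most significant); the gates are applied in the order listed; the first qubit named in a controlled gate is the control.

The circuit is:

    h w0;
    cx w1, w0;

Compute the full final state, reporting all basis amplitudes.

After the circuit, the state carries amplitude sqrt(2)/2 on |00>, 0 on |01>, sqrt(2)/2 on |10>, 0 on |11>.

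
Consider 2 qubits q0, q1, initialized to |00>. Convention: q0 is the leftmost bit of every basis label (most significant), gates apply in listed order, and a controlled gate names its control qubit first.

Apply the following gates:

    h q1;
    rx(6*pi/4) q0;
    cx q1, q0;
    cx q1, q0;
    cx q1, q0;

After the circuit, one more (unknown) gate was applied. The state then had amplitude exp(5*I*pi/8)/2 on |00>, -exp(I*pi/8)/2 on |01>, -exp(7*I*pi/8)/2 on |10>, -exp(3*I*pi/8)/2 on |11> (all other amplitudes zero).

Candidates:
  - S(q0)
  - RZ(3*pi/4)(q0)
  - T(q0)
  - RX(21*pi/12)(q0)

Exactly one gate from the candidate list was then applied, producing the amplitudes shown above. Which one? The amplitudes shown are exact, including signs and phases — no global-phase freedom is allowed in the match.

The unique candidate consistent with the amplitudes is RZ(3*pi/4)(q0). Key observation: the block from step 4 through step 5 cancels to the identity and can be dropped.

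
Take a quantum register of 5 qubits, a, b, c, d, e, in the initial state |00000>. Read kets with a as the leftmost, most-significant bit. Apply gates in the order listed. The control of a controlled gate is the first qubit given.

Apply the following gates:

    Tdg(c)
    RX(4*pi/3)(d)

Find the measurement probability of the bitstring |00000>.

A full measurement returns |00000> with probability 1/4.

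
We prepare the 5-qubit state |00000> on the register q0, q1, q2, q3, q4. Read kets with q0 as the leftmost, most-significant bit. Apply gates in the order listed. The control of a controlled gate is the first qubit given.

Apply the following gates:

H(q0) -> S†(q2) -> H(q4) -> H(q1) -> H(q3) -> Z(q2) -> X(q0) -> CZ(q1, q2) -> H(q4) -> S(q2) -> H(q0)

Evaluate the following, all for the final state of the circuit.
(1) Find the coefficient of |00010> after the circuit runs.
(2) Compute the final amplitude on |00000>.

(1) The final state's coefficient on |00010> equals 1/2.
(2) |00000> carries amplitude 1/2 in the final state.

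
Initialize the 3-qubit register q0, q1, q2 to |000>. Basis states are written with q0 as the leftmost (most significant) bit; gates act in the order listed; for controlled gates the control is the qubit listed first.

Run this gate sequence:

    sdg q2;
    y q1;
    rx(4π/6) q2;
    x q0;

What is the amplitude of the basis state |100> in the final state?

The amplitude on |100> is 0.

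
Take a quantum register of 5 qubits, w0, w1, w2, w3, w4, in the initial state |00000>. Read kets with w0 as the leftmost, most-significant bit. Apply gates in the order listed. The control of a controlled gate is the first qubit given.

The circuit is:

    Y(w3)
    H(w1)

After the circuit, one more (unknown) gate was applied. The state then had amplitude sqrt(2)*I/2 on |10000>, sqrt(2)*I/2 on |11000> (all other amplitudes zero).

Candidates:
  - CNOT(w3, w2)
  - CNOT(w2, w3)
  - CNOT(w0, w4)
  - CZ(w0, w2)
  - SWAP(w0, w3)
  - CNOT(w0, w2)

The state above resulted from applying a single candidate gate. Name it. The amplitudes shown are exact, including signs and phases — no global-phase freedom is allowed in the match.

The applied gate was SWAP(w0, w3).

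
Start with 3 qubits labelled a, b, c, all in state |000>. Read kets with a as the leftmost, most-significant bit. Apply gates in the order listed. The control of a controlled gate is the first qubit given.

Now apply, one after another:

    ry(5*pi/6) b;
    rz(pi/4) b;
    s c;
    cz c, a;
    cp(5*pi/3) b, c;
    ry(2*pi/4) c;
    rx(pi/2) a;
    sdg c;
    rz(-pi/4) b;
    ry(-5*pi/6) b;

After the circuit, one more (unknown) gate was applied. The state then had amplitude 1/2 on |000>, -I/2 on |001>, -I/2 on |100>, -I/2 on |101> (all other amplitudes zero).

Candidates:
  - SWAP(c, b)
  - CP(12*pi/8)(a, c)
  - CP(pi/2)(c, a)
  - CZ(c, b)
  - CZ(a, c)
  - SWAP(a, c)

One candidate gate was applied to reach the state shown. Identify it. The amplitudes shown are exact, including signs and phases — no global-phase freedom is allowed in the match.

The applied gate was CP(pi/2)(c, a).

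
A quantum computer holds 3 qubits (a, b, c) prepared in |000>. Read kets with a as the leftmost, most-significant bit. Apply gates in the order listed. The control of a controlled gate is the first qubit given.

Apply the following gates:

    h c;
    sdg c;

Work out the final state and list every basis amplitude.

The resulting statevector has amplitude sqrt(2)/2 on |000>, -sqrt(2)*I/2 on |001>, and 0 on every other basis state.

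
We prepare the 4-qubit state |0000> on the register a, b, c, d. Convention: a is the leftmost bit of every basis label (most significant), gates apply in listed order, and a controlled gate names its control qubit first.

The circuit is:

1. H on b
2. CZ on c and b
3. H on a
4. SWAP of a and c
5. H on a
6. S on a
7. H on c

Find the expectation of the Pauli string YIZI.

The expectation value of YIZI is 1.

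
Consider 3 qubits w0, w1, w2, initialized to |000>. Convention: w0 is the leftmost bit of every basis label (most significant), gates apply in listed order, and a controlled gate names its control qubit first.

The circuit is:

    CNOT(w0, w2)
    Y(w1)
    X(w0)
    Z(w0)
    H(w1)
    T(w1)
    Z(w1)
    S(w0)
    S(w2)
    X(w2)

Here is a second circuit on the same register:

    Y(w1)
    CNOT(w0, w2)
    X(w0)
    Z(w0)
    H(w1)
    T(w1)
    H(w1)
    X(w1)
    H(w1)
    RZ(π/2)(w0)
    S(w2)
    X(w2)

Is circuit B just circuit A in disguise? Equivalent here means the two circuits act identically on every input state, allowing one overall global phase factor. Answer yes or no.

Yes: on every input state the two circuits agree up to one overall phase factor.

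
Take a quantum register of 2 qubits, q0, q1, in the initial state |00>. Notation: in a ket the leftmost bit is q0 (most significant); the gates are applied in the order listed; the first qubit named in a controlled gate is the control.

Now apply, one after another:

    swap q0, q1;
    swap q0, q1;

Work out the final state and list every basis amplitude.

After the circuit, the state carries amplitude 1 on |00>, and 0 on every other basis state.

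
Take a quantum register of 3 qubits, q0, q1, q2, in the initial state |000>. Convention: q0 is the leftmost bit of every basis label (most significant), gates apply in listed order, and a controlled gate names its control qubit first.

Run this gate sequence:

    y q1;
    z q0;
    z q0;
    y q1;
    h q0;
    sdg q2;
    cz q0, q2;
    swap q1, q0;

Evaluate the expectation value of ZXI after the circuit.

In the final state, ZXI has expectation 1. Key observation: steps 1-4 multiply out to the identity, so the circuit reduces to the remaining gates.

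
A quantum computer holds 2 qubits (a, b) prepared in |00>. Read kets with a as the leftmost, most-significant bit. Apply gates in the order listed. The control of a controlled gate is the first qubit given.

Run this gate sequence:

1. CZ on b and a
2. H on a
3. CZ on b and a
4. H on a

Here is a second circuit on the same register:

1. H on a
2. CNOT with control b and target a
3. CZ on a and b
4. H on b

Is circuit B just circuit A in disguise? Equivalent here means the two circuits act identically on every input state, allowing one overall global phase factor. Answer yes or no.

No — the two circuits implement different unitaries, even allowing a global phase.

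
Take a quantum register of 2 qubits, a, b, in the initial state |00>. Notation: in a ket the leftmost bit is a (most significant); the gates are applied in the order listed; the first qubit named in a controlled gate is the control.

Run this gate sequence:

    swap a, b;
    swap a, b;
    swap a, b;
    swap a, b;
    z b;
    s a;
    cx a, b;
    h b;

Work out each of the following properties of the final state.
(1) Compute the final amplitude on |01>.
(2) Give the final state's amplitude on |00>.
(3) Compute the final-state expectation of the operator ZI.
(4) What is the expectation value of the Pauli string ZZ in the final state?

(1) The final state's coefficient on |01> equals sqrt(2)/2.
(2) The amplitude on |00> is sqrt(2)/2.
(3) In the final state, ZI has expectation 1.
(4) The observable ZZ averages to 0.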